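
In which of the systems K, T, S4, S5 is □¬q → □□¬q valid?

T-tableau for the negation ¬(□¬q → □□¬q):
1. ¬(□¬q → □□¬q), u
2. □¬q, u
3. ¬□□¬q, u
4. ¬q, u
5. ¬□¬q, v
6. ¬q, v
7. q, w
Accessibility: uRu, uRv, vRv, vRw, wRw
Complete open branch: countermodel on a T-frame, so not valid in T, nor in K (the same frame is also a K-frame).
S4-tableau for the negation ¬(□¬q → □□¬q):
1. ¬(□¬q → □□¬q), u
2. □¬q, u
3. ¬□□¬q, u
4. ¬q, u
5. ¬□¬q, v
6. ¬q, v
7. q, w
8. ¬q, w
Accessibility: uRu, uRv, uRw, vRv, vRw, wRw
Branch closes: q and ¬q both at w.
Every branch closes (one shown): valid in S4, hence also in S5 (every theorem of S4 is a theorem of S5).

S4, S5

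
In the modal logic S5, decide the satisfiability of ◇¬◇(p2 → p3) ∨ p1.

Yes, satisfiable

1. ◇¬◇(p2 → p3) ∨ p1, 0
2. p1, 0   [∨-rule on 1 (branches; this branch)]
Accessibility: 0R0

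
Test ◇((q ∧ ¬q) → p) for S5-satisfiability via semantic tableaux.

Yes, satisfiable

1. ◇((q ∧ ¬q) → p), w0
2. (q ∧ ¬q) → p, w1
3. p, w1
Accessibility: w0Rw0, w0Rw1, w1Rw0, w1Rw1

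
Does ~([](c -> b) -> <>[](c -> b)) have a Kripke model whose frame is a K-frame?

Satisfiable

1. ~([](c -> b) -> <>[](c -> b)), u
2. [](c -> b), u
3. ~<>[](c -> b), u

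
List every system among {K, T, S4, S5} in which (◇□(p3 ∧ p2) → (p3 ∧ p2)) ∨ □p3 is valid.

S5

S5-tableau for the negation ¬((◇□(p3 ∧ p2) → (p3 ∧ p2)) ∨ □p3):
1. ¬((◇□(p3 ∧ p2) → (p3 ∧ p2)) ∨ □p3), 0
2. ¬(◇□(p3 ∧ p2) → (p3 ∧ p2)), 0
3. ¬□p3, 0
4. ◇□(p3 ∧ p2), 0
5. ¬(p3 ∧ p2), 0
6. ¬p2, 0
7. ¬p3, 1
8. □(p3 ∧ p2), 2
9. p3 ∧ p2, 0
10. p3, 0
11. p2, 0
Accessibility: 0R0, 0R1, 0R2, 1R0, 1R1, 1R2, 2R0, 2R1, 2R2
Branch closes: p2 and ¬p2 both at 0.
Every branch closes (one shown): valid in S5.
S4-tableau for the negation ¬((◇□(p3 ∧ p2) → (p3 ∧ p2)) ∨ □p3):
1. ¬((◇□(p3 ∧ p2) → (p3 ∧ p2)) ∨ □p3), 0
2. ¬(◇□(p3 ∧ p2) → (p3 ∧ p2)), 0
3. ¬□p3, 0
4. ◇□(p3 ∧ p2), 0
5. ¬(p3 ∧ p2), 0
6. ¬p2, 0
7. ¬p3, 1
8. □(p3 ∧ p2), 2
9. p3 ∧ p2, 2
10. p3, 2
11. p2, 2
Accessibility: 0R0, 0R1, 0R2, 1R1, 2R2
Complete open branch: countermodel on an S4-frame, so not valid in S4, nor in K, T (the same frame is also a K-frame and a T-frame).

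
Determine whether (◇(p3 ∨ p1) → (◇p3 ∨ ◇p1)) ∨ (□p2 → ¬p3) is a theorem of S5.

Valid

Tableau for the negation ¬((◇(p3 ∨ p1) → (◇p3 ∨ ◇p1)) ∨ (□p2 → ¬p3)):
1. ¬((◇(p3 ∨ p1) → (◇p3 ∨ ◇p1)) ∨ (□p2 → ¬p3)), u
2. ¬(◇(p3 ∨ p1) → (◇p3 ∨ ◇p1)), u
3. ¬(□p2 → ¬p3), u
4. ◇(p3 ∨ p1), u
5. ¬(◇p3 ∨ ◇p1), u
6. □p2, u
7. p3, u
8. ¬◇p3, u
9. ¬◇p1, u
10. p2, u
11. ¬p3, u
Accessibility: uRu
Branch closes: p3 and ¬p3 both at u.
Every branch of the negation's tableau closes; the branch above is one of them.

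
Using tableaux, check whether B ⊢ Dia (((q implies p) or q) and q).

Invalid (countermodel exists)

Tableau for the negation not Dia (((q implies p) or q) and q):
1. not Dia (((q implies p) or q) and q), 0
2. not (((q implies p) or q) and q), 0
3. not q, 0
Accessibility: 0R0
The negation has an open branch (countermodel exists).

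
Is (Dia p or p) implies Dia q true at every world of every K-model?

Tableau for the negation not ((Dia p or p) implies Dia q):
1. not ((Dia p or p) implies Dia q), w0
2. Dia p or p, w0   [neg-implies-rule on 1]
3. not Dia q, w0   [neg-implies-rule on 1]
4. p, w0   [or-rule on 2 (branches; this branch)]
The negation has an open branch (countermodel exists).

Not valid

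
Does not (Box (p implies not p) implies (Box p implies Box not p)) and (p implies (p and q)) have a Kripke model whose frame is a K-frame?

Unsatisfiable

1. not (Box (p implies not p) implies (Box p implies Box not p)) and (p implies (p and q)), w0
2. not (Box (p implies not p) implies (Box p implies Box not p)), w0
3. p implies (p and q), w0
4. Box (p implies not p), w0
5. not (Box p implies Box not p), w0
6. Box p, w0
7. not Box not p, w0
8. p and q, w0
9. p, w0
10. q, w0
11. p, w1
12. p implies not p, w1
13. not p, w1
Accessibility: w0Rw1
Branch closes: p and not p both at w1.
All branches of the tableau close; one closing branch shown above.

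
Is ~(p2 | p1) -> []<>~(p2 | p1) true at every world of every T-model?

Tableau for the negation ~(~(p2 | p1) -> []<>~(p2 | p1)):
1. ~(~(p2 | p1) -> []<>~(p2 | p1)), u
2. ~(p2 | p1), u   [~->-rule on 1]
3. ~[]<>~(p2 | p1), u   [~->-rule on 1]
4. ~p2, u   [~|-rule on 2]
5. ~p1, u   [~|-rule on 2]
6. ~<>~(p2 | p1), v   [~[]-rule on 3: fresh world v, uRv]
7. p2 | p1, v   [~<>-rule on 6 via vRv]
8. p1, v   [|-rule on 7 (branches; this branch)]
Accessibility: uRu, uRv, vRv
The negation has an open branch (countermodel exists).

Not valid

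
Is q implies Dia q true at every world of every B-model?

Tableau for the negation not (q implies Dia q):
1. not (q implies Dia q), u
2. q, u   [neg-implies-rule on 1]
3. not Dia q, u   [neg-implies-rule on 1]
4. not q, u   [neg-Dia-rule on 3 via uRu]
Accessibility: uRu
Branch closes: q and not q both at u.
Every branch of the negation's tableau closes; the branch above is one of them.

Valid in B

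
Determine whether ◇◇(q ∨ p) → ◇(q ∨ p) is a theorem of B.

No, not valid

Tableau for the negation ¬(◇◇(q ∨ p) → ◇(q ∨ p)):
1. ¬(◇◇(q ∨ p) → ◇(q ∨ p)), u
2. ◇◇(q ∨ p), u
3. ¬◇(q ∨ p), u
4. ¬(q ∨ p), u
5. ¬q, u
6. ¬p, u
7. ◇(q ∨ p), v
8. ¬(q ∨ p), v
9. ¬q, v
10. ¬p, v
11. q ∨ p, w
12. p, w
Accessibility: uRu, uRv, vRu, vRv, vRw, wRv, wRw
The negation has an open branch (countermodel exists).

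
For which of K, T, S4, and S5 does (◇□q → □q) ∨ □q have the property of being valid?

S5

S4-tableau for the negation ¬((◇□q → □q) ∨ □q):
1. ¬((◇□q → □q) ∨ □q), w0
2. ¬(◇□q → □q), w0   [¬∨-rule on 1]
3. ¬□q, w0   [¬∨-rule on 1]
4. ◇□q, w0   [¬→-rule on 2]
5. ¬q, w1   [¬□-rule on 3: fresh world w1, w0Rw1]
6. □q, w2   [◇-rule on 4: fresh world w2, w0Rw2]
7. q, w2   [□-rule on 6 via w2Rw2]
Accessibility: w0Rw0, w0Rw1, w0Rw2, w1Rw1, w2Rw2
Complete open branch: countermodel on an S4-frame, so not valid in S4, nor in K, T (the same frame is also a K-frame and a T-frame).
S5-tableau for the negation ¬((◇□q → □q) ∨ □q):
1. ¬((◇□q → □q) ∨ □q), w0
2. ¬(◇□q → □q), w0   [¬∨-rule on 1]
3. ¬□q, w0   [¬∨-rule on 1]
4. ◇□q, w0   [¬→-rule on 2]
5. ¬q, w1   [¬□-rule on 3: fresh world w1, w0Rw1]
6. □q, w2   [◇-rule on 4: fresh world w2, w0Rw2]
7. q, w0   [□-rule on 6 via w2Rw0]
8. q, w1   [□-rule on 6 via w2Rw1]
Accessibility: w0Rw0, w0Rw1, w0Rw2, w1Rw0, w1Rw1, w1Rw2, w2Rw0, w2Rw1, w2Rw2
Branch closes: q and ¬q both at w1.
Every branch closes (one shown): valid in S5.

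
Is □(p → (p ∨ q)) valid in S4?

Tableau for the negation ¬□(p → (p ∨ q)):
1. ¬□(p → (p ∨ q)), w0
2. ¬(p → (p ∨ q)), w1
3. p, w1
4. ¬(p ∨ q), w1
5. ¬p, w1
6. ¬q, w1
Accessibility: w0Rw0, w0Rw1, w1Rw1
Branch closes: p and ¬p both at w1.
All branches of the negation close; one closing branch shown above.

Valid in S4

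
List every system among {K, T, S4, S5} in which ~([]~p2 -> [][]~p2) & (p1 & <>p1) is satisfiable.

K, T

T-tableau for the formula:
1. ~([]~p2 -> [][]~p2) & (p1 & <>p1), w0
2. ~([]~p2 -> [][]~p2), w0
3. p1 & <>p1, w0
4. []~p2, w0
5. ~[][]~p2, w0
6. p1, w0
7. <>p1, w0
8. ~p2, w0
9. ~[]~p2, w1
10. ~p2, w1
11. p1, w2
12. ~p2, w2
13. p2, w3
Accessibility: w0Rw0, w0Rw1, w0Rw2, w1Rw1, w1Rw3, w2Rw2, w3Rw3
Complete open branch: satisfiable in T, hence also in K (this T-model is also a K-model).
S4-tableau for the formula:
1. ~([]~p2 -> [][]~p2) & (p1 & <>p1), w0
2. ~([]~p2 -> [][]~p2), w0
3. p1 & <>p1, w0
4. []~p2, w0
5. ~[][]~p2, w0
6. p1, w0
7. <>p1, w0
8. ~p2, w0
9. ~[]~p2, w1
10. ~p2, w1
11. p1, w2
12. ~p2, w2
13. p2, w3
14. ~p2, w3
Accessibility: w0Rw0, w0Rw1, w0Rw2, w0Rw3, w1Rw1, w1Rw3, w2Rw2, w3Rw3
Branch closes: p2 and ~p2 both at w3.
Every branch closes (one shown): unsatisfiable in S4, hence also in S5 (every S5-frame is an S4-frame).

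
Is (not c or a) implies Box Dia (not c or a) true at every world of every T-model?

No, not valid

Tableau for the negation not ((not c or a) implies Box Dia (not c or a)):
1. not ((not c or a) implies Box Dia (not c or a)), w0
2. not c or a, w0
3. not Box Dia (not c or a), w0
4. a, w0
5. not Dia (not c or a), w1
6. not (not c or a), w1
7. c, w1
8. not a, w1
Accessibility: w0Rw0, w0Rw1, w1Rw1
The negation has an open branch (countermodel exists).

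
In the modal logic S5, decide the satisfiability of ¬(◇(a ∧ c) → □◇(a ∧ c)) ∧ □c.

Unsatisfiable

1. ¬(◇(a ∧ c) → □◇(a ∧ c)) ∧ □c, w0
2. ¬(◇(a ∧ c) → □◇(a ∧ c)), w0
3. □c, w0
4. ◇(a ∧ c), w0
5. ¬□◇(a ∧ c), w0
6. c, w0
7. a ∧ c, w1
8. a, w1
9. c, w1
10. ¬◇(a ∧ c), w2
11. c, w2
12. ¬(a ∧ c), w0
13. ¬(a ∧ c), w1
14. ¬(a ∧ c), w2
15. ¬a, w0
16. ¬c, w1
Accessibility: w0Rw0, w0Rw1, w0Rw2, w1Rw0, w1Rw1, w1Rw2, w2Rw0, w2Rw1, w2Rw2
Branch closes: c and ¬c both at w1.
(One branch shown.) All branches close.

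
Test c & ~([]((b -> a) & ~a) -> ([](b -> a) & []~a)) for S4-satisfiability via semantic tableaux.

1. c & ~([]((b -> a) & ~a) -> ([](b -> a) & []~a)), u
2. c, u
3. ~([]((b -> a) & ~a) -> ([](b -> a) & []~a)), u
4. []((b -> a) & ~a), u
5. ~([](b -> a) & []~a), u
6. (b -> a) & ~a, u
7. b -> a, u
8. ~a, u
9. ~[](b -> a), u
10. ~b, u
11. ~(b -> a), v
12. b, v
13. ~a, v
14. (b -> a) & ~a, v
15. b -> a, v
16. a, v
Accessibility: uRu, uRv, vRv
Branch closes: a and ~a both at v.
(One branch shown.) All branches close.

No, unsatisfiable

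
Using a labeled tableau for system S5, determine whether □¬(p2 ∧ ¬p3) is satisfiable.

1. □¬(p2 ∧ ¬p3), u
2. ¬(p2 ∧ ¬p3), u
3. p3, u
Accessibility: uRu

Satisfiable (open branch found)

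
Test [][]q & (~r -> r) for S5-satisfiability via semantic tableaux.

Yes, satisfiable

1. [][]q & (~r -> r), u
2. [][]q, u
3. ~r -> r, u
4. []q, u
5. q, u
6. r, u
Accessibility: uRu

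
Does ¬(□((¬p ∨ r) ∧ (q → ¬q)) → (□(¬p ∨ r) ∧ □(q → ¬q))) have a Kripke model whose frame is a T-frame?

No, unsatisfiable

1. ¬(□((¬p ∨ r) ∧ (q → ¬q)) → (□(¬p ∨ r) ∧ □(q → ¬q))), w0
2. □((¬p ∨ r) ∧ (q → ¬q)), w0
3. ¬(□(¬p ∨ r) ∧ □(q → ¬q)), w0
4. (¬p ∨ r) ∧ (q → ¬q), w0
5. ¬p ∨ r, w0
6. q → ¬q, w0
7. ¬□(q → ¬q), w0
8. r, w0
9. ¬q, w0
10. ¬(q → ¬q), w1
11. q, w1
12. (¬p ∨ r) ∧ (q → ¬q), w1
13. ¬p ∨ r, w1
14. q → ¬q, w1
15. r, w1
16. ¬q, w1
Accessibility: w0Rw0, w0Rw1, w1Rw1
Branch closes: q and ¬q both at w1.
(One branch shown.) All branches close.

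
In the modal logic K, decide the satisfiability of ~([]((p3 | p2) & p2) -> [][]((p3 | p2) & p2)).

1. ~([]((p3 | p2) & p2) -> [][]((p3 | p2) & p2)), 0
2. []((p3 | p2) & p2), 0   [~->-rule on 1]
3. ~[][]((p3 | p2) & p2), 0   [~->-rule on 1]
4. ~[]((p3 | p2) & p2), 1   [~[]-rule on 3: fresh world 1, 0R1]
5. (p3 | p2) & p2, 1   [[]-rule on 2 via 0R1]
6. p3 | p2, 1   [&-rule on 5]
7. p2, 1   [&-rule on 5]
8. ~((p3 | p2) & p2), 2   [~[]-rule on 4: fresh world 2, 1R2]
9. ~p2, 2   [~&-rule on 8 (branches; this branch)]
Accessibility: 0R1, 1R2

Satisfiable (open branch found)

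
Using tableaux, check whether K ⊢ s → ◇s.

Tableau for the negation ¬(s → ◇s):
1. ¬(s → ◇s), w0
2. s, w0
3. ¬◇s, w0
The negation has an open branch (countermodel exists).

Not valid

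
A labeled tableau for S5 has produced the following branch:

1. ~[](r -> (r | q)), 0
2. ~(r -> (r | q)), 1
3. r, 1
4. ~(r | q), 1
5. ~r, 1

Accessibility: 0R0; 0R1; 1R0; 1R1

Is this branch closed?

Both r and ~r appear at 1.

Closed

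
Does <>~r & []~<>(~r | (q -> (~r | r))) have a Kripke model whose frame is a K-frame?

1. <>~r & []~<>(~r | (q -> (~r | r))), u
2. <>~r, u   [&-rule on 1]
3. []~<>(~r | (q -> (~r | r))), u   [&-rule on 1]
4. ~r, v   [<>-rule on 2: fresh world v, uRv]
5. ~<>(~r | (q -> (~r | r))), v   [[]-rule on 3 via uRv]
Accessibility: uRv

Yes, satisfiable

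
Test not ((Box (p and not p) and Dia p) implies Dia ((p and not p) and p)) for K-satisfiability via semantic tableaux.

Unsatisfiable

1. not ((Box (p and not p) and Dia p) implies Dia ((p and not p) and p)), w0
2. Box (p and not p) and Dia p, w0
3. not Dia ((p and not p) and p), w0
4. Box (p and not p), w0
5. Dia p, w0
6. p, w1
7. not ((p and not p) and p), w1
8. p and not p, w1
9. not p, w1
Accessibility: w0Rw1
Branch closes: p and not p both at w1.
Every branch closes; the branch above is one of them.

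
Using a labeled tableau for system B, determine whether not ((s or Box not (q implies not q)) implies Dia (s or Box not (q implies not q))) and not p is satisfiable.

No, unsatisfiable

1. not ((s or Box not (q implies not q)) implies Dia (s or Box not (q implies not q))) and not p, u
2. not ((s or Box not (q implies not q)) implies Dia (s or Box not (q implies not q))), u   [and-rule on 1]
3. not p, u   [and-rule on 1]
4. s or Box not (q implies not q), u   [neg-implies-rule on 2]
5. not Dia (s or Box not (q implies not q)), u   [neg-implies-rule on 2]
6. not (s or Box not (q implies not q)), u   [neg-Dia-rule on 5 via uRu]
7. not s, u   [neg-or-rule on 6]
8. not Box not (q implies not q), u   [neg-or-rule on 6]
9. Box not (q implies not q), u   [or-rule on 4 (branches; this branch)]
10. not (q implies not q), u   [Box-rule on 9 via uRu]
11. q, u   [neg-implies-rule on 10]
12. q implies not q, v   [neg-Box-rule on 8: fresh world v, uRv]
13. not (s or Box not (q implies not q)), v   [neg-Dia-rule on 5 via uRv]
14. not s, v   [neg-or-rule on 13]
15. not Box not (q implies not q), v   [neg-or-rule on 13]
16. not (q implies not q), v   [Box-rule on 9 via uRv]
17. q, v   [neg-implies-rule on 16]
18. not q, v   [implies-rule on 12 (branches; this branch)]
Accessibility: uRu, uRv, vRu, vRv
Branch closes: q and not q both at v.
All branches of the tableau close; one closing branch shown above.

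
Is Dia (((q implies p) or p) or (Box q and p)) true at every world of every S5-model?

Tableau for the negation not Dia (((q implies p) or p) or (Box q and p)):
1. not Dia (((q implies p) or p) or (Box q and p)), w0
2. not (((q implies p) or p) or (Box q and p)), w0
3. not ((q implies p) or p), w0
4. not (Box q and p), w0
5. not (q implies p), w0
6. not p, w0
7. q, w0
Accessibility: w0Rw0
The negation has an open branch (countermodel exists).

Not valid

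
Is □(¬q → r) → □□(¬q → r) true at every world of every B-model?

Tableau for the negation ¬(□(¬q → r) → □□(¬q → r)):
1. ¬(□(¬q → r) → □□(¬q → r)), 0
2. □(¬q → r), 0
3. ¬□□(¬q → r), 0
4. ¬q → r, 0
5. r, 0
6. ¬□(¬q → r), 1
7. ¬q → r, 1
8. r, 1
9. ¬(¬q → r), 2
10. ¬q, 2
11. ¬r, 2
Accessibility: 0R0, 0R1, 1R0, 1R1, 1R2, 2R1, 2R2
The negation has an open branch (countermodel exists).

Not valid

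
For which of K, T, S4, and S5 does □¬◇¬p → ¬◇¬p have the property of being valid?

T, S4, S5

T-tableau for the negation ¬(□¬◇¬p → ¬◇¬p):
1. ¬(□¬◇¬p → ¬◇¬p), u
2. □¬◇¬p, u
3. ◇¬p, u
4. ¬◇¬p, u
5. p, u
6. ¬p, v
7. ¬◇¬p, v
8. p, v
Accessibility: uRu, uRv, vRv
Branch closes: p and ¬p both at v.
Every branch closes (one shown): valid in T, hence also in S4, S5 (every theorem of T is a theorem of S4 and S5).
K-tableau for the negation ¬(□¬◇¬p → ¬◇¬p):
1. ¬(□¬◇¬p → ¬◇¬p), u
2. □¬◇¬p, u
3. ◇¬p, u
4. ¬p, v
5. ¬◇¬p, v
Accessibility: uRv
Complete open branch: countermodel on a K-frame, so not valid in K.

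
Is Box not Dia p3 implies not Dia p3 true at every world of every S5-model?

Valid in S5

Tableau for the negation not (Box not Dia p3 implies not Dia p3):
1. not (Box not Dia p3 implies not Dia p3), u
2. Box not Dia p3, u
3. Dia p3, u
4. not Dia p3, u
5. not p3, u
6. p3, v
7. not Dia p3, v
8. not p3, v
Accessibility: uRu, uRv, vRu, vRv
Branch closes: p3 and not p3 both at v.
All branches of the negation close; one closing branch shown above.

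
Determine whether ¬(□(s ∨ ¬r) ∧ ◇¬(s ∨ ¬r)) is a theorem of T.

Valid

Tableau for the negation □(s ∨ ¬r) ∧ ◇¬(s ∨ ¬r):
1. □(s ∨ ¬r) ∧ ◇¬(s ∨ ¬r), w0
2. □(s ∨ ¬r), w0
3. ◇¬(s ∨ ¬r), w0
4. s ∨ ¬r, w0
5. ¬r, w0
6. ¬(s ∨ ¬r), w1
7. ¬s, w1
8. r, w1
9. s ∨ ¬r, w1
10. ¬r, w1
Accessibility: w0Rw0, w0Rw1, w1Rw1
Branch closes: r and ¬r both at w1.
All branches of the negation close; one closing branch shown above.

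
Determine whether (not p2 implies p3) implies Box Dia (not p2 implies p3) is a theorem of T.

Tableau for the negation not ((not p2 implies p3) implies Box Dia (not p2 implies p3)):
1. not ((not p2 implies p3) implies Box Dia (not p2 implies p3)), 0
2. not p2 implies p3, 0   [neg-implies-rule on 1]
3. not Box Dia (not p2 implies p3), 0   [neg-implies-rule on 1]
4. p3, 0   [implies-rule on 2 (branches; this branch)]
5. not Dia (not p2 implies p3), 1   [neg-Box-rule on 3: fresh world 1, 0R1]
6. not (not p2 implies p3), 1   [neg-Dia-rule on 5 via 1R1]
7. not p2, 1   [neg-implies-rule on 6]
8. not p3, 1   [neg-implies-rule on 6]
Accessibility: 0R0, 0R1, 1R1
The negation has an open branch (countermodel exists).

Not valid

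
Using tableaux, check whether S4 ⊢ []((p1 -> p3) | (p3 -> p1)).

Yes, valid

Tableau for the negation ~[]((p1 -> p3) | (p3 -> p1)):
1. ~[]((p1 -> p3) | (p3 -> p1)), w0
2. ~((p1 -> p3) | (p3 -> p1)), w1   [~[]-rule on 1: fresh world w1, w0Rw1]
3. ~(p1 -> p3), w1   [~|-rule on 2]
4. ~(p3 -> p1), w1   [~|-rule on 2]
5. p1, w1   [~->-rule on 3]
6. ~p3, w1   [~->-rule on 3]
7. p3, w1   [~->-rule on 4]
8. ~p1, w1   [~->-rule on 4]
Accessibility: w0Rw0, w0Rw1, w1Rw1
Branch closes: p3 and ~p3 both at w1.
Every branch of the negation's tableau closes; the branch above is one of them.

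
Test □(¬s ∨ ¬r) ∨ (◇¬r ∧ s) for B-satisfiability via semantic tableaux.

Satisfiable (open branch found)

1. □(¬s ∨ ¬r) ∨ (◇¬r ∧ s), u
2. ◇¬r ∧ s, u   [∨-rule on 1 (branches; this branch)]
3. ◇¬r, u   [∧-rule on 2]
4. s, u   [∧-rule on 2]
5. ¬r, v   [◇-rule on 3: fresh world v, uRv]
Accessibility: uRu, uRv, vRu, vRv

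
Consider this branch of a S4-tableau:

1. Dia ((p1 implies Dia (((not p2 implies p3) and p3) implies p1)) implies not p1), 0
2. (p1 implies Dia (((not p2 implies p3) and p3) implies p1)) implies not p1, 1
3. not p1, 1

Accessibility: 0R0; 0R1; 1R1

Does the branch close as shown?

There is no literal clash: for every atom and world, at most one sign appears.

Open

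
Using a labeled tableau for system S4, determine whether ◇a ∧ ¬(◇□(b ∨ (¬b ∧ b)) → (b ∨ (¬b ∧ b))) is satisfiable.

1. ◇a ∧ ¬(◇□(b ∨ (¬b ∧ b)) → (b ∨ (¬b ∧ b))), w0
2. ◇a, w0   [∧-rule on 1]
3. ¬(◇□(b ∨ (¬b ∧ b)) → (b ∨ (¬b ∧ b))), w0   [∧-rule on 1]
4. ◇□(b ∨ (¬b ∧ b)), w0   [¬→-rule on 3]
5. ¬(b ∨ (¬b ∧ b)), w0   [¬→-rule on 3]
6. ¬b, w0   [¬∨-rule on 5]
7. ¬(¬b ∧ b), w0   [¬∨-rule on 5]
8. a, w1   [◇-rule on 2: fresh world w1, w0Rw1]
9. □(b ∨ (¬b ∧ b)), w2   [◇-rule on 4: fresh world w2, w0Rw2]
10. b ∨ (¬b ∧ b), w2   [□-rule on 9 via w2Rw2]
11. b, w2   [∨-rule on 10 (branches; this branch)]
Accessibility: w0Rw0, w0Rw1, w0Rw2, w1Rw1, w2Rw2

Satisfiable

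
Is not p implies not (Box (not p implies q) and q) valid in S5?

Not valid

Tableau for the negation not (not p implies not (Box (not p implies q) and q)):
1. not (not p implies not (Box (not p implies q) and q)), w0
2. not p, w0
3. Box (not p implies q) and q, w0
4. Box (not p implies q), w0
5. q, w0
6. not p implies q, w0
Accessibility: w0Rw0
The negation has an open branch (countermodel exists).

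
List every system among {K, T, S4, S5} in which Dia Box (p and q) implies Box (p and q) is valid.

S4-tableau for the negation not (Dia Box (p and q) implies Box (p and q)):
1. not (Dia Box (p and q) implies Box (p and q)), w0
2. Dia Box (p and q), w0   [neg-implies-rule on 1]
3. not Box (p and q), w0   [neg-implies-rule on 1]
4. Box (p and q), w1   [Dia-rule on 2: fresh world w1, w0Rw1]
5. p and q, w1   [Box-rule on 4 via w1Rw1]
6. p, w1   [and-rule on 5]
7. q, w1   [and-rule on 5]
8. not (p and q), w2   [neg-Box-rule on 3: fresh world w2, w0Rw2]
9. not q, w2   [neg-and-rule on 8 (branches; this branch)]
Accessibility: w0Rw0, w0Rw1, w0Rw2, w1Rw1, w2Rw2
Complete open branch: countermodel on an S4-frame, so not valid in S4, nor in K, T (the same frame is also a K-frame and a T-frame).
S5-tableau for the negation not (Dia Box (p and q) implies Box (p and q)):
1. not (Dia Box (p and q) implies Box (p and q)), w0
2. Dia Box (p and q), w0   [neg-implies-rule on 1]
3. not Box (p and q), w0   [neg-implies-rule on 1]
4. Box (p and q), w1   [Dia-rule on 2: fresh world w1, w0Rw1]
5. p and q, w0   [Box-rule on 4 via w1Rw0]
6. p, w0   [and-rule on 5]
7. q, w0   [and-rule on 5]
8. p and q, w1   [Box-rule on 4 via w1Rw1]
9. p, w1   [and-rule on 8]
10. q, w1   [and-rule on 8]
11. not (p and q), w2   [neg-Box-rule on 3: fresh world w2, w0Rw2]
12. p and q, w2   [Box-rule on 4 via w1Rw2]
13. p, w2   [and-rule on 12]
14. q, w2   [and-rule on 12]
15. not q, w2   [neg-and-rule on 11 (branches; this branch)]
Accessibility: w0Rw0, w0Rw1, w0Rw2, w1Rw0, w1Rw1, w1Rw2, w2Rw0, w2Rw1, w2Rw2
Branch closes: q and not q both at w2.
Every branch closes (one shown): valid in S5.

S5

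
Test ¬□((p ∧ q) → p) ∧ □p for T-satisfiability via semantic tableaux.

1. ¬□((p ∧ q) → p) ∧ □p, 0
2. ¬□((p ∧ q) → p), 0
3. □p, 0
4. p, 0
5. ¬((p ∧ q) → p), 1
6. p ∧ q, 1
7. ¬p, 1
8. p, 1
9. q, 1
Accessibility: 0R0, 0R1, 1R1
Branch closes: p and ¬p both at 1.
(One branch shown.) All branches close.

No, unsatisfiable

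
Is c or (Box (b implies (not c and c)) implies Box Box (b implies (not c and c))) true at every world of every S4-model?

Valid in S4

Tableau for the negation not (c or (Box (b implies (not c and c)) implies Box Box (b implies (not c and c)))):
1. not (c or (Box (b implies (not c and c)) implies Box Box (b implies (not c and c)))), 0
2. not c, 0
3. not (Box (b implies (not c and c)) implies Box Box (b implies (not c and c))), 0
4. Box (b implies (not c and c)), 0
5. not Box Box (b implies (not c and c)), 0
6. b implies (not c and c), 0
7. not b, 0
8. not Box (b implies (not c and c)), 1
9. b implies (not c and c), 1
10. not b, 1
11. not (b implies (not c and c)), 2
12. b, 2
13. not (not c and c), 2
14. b implies (not c and c), 2
15. not c, 2
16. not c and c, 2
17. c, 2
Accessibility: 0R0, 0R1, 0R2, 1R1, 1R2, 2R2
Branch closes: c and not c both at 2.
All branches of the negation close; one closing branch shown above.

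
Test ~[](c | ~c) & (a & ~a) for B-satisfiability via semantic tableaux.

1. ~[](c | ~c) & (a & ~a), w0
2. ~[](c | ~c), w0   [&-rule on 1]
3. a & ~a, w0   [&-rule on 1]
4. a, w0   [&-rule on 3]
5. ~a, w0   [&-rule on 3]
Accessibility: w0Rw0
Branch closes: a and ~a both at w0.
Every branch closes; the branch above is one of them.

Unsatisfiable (every branch closes)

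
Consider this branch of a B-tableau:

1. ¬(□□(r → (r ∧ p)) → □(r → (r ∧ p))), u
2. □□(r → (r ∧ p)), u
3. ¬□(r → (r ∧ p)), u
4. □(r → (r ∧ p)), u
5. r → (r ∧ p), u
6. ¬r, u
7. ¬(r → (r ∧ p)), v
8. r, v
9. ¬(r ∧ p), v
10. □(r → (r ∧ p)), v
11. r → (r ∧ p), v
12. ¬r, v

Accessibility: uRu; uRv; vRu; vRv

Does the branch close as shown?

Both r and ¬r appear at v.

Closed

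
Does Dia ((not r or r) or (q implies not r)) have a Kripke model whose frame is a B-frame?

Yes, satisfiable

1. Dia ((not r or r) or (q implies not r)), u
2. (not r or r) or (q implies not r), v   [Dia-rule on 1: fresh world v, uRv]
3. q implies not r, v   [or-rule on 2 (branches; this branch)]
4. not r, v   [implies-rule on 3 (branches; this branch)]
Accessibility: uRu, uRv, vRu, vRv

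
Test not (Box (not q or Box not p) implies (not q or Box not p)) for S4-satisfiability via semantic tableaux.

Unsatisfiable

1. not (Box (not q or Box not p) implies (not q or Box not p)), w0
2. Box (not q or Box not p), w0
3. not (not q or Box not p), w0
4. q, w0
5. not Box not p, w0
6. not q or Box not p, w0
7. Box not p, w0
8. not p, w0
9. p, w1
10. not q or Box not p, w1
11. not p, w1
Accessibility: w0Rw0, w0Rw1, w1Rw1
Branch closes: p and not p both at w1.
(One branch shown.) All branches close.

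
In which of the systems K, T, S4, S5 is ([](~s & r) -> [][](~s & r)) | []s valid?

T-tableau for the negation ~(([](~s & r) -> [][](~s & r)) | []s):
1. ~(([](~s & r) -> [][](~s & r)) | []s), u
2. ~([](~s & r) -> [][](~s & r)), u
3. ~[]s, u
4. [](~s & r), u
5. ~[][](~s & r), u
6. ~s & r, u
7. ~s, u
8. r, u
9. ~s, v
10. ~s & r, v
11. r, v
12. ~[](~s & r), w
13. ~s & r, w
14. ~s, w
15. r, w
16. ~(~s & r), x
17. ~r, x
Accessibility: uRu, uRv, uRw, vRv, wRw, wRx, xRx
Complete open branch: countermodel on a T-frame, so not valid in T, nor in K (the same frame is also a K-frame).
S4-tableau for the negation ~(([](~s & r) -> [][](~s & r)) | []s):
1. ~(([](~s & r) -> [][](~s & r)) | []s), u
2. ~([](~s & r) -> [][](~s & r)), u
3. ~[]s, u
4. [](~s & r), u
5. ~[][](~s & r), u
6. ~s & r, u
7. ~s, u
8. r, u
9. ~s, v
10. ~s & r, v
11. r, v
12. ~[](~s & r), w
13. ~s & r, w
14. ~s, w
15. r, w
16. ~(~s & r), x
17. ~s & r, x
18. ~s, x
19. r, x
20. ~r, x
Accessibility: uRu, uRv, uRw, uRx, vRv, wRw, wRx, xRx
Branch closes: r and ~r both at x.
Every branch closes (one shown): valid in S4, hence also in S5 (every theorem of S4 is a theorem of S5).

S4, S5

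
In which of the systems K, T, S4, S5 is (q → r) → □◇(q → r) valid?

S5

S4-tableau for the negation ¬((q → r) → □◇(q → r)):
1. ¬((q → r) → □◇(q → r)), 0
2. q → r, 0   [¬→-rule on 1]
3. ¬□◇(q → r), 0   [¬→-rule on 1]
4. r, 0   [→-rule on 2 (branches; this branch)]
5. ¬◇(q → r), 1   [¬□-rule on 3: fresh world 1, 0R1]
6. ¬(q → r), 1   [¬◇-rule on 5 via 1R1]
7. q, 1   [¬→-rule on 6]
8. ¬r, 1   [¬→-rule on 6]
Accessibility: 0R0, 0R1, 1R1
Complete open branch: countermodel on an S4-frame, so not valid in S4, nor in K, T (the same frame is also a K-frame and a T-frame).
S5-tableau for the negation ¬((q → r) → □◇(q → r)):
1. ¬((q → r) → □◇(q → r)), 0
2. q → r, 0   [¬→-rule on 1]
3. ¬□◇(q → r), 0   [¬→-rule on 1]
4. r, 0   [→-rule on 2 (branches; this branch)]
5. ¬◇(q → r), 1   [¬□-rule on 3: fresh world 1, 0R1]
6. ¬(q → r), 0   [¬◇-rule on 5 via 1R0]
7. q, 0   [¬→-rule on 6]
8. ¬r, 0   [¬→-rule on 6]
Accessibility: 0R0, 0R1, 1R0, 1R1
Branch closes: r and ¬r both at 0.
Every branch closes (one shown): valid in S5.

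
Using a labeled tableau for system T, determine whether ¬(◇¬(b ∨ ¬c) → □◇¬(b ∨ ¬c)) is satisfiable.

1. ¬(◇¬(b ∨ ¬c) → □◇¬(b ∨ ¬c)), u
2. ◇¬(b ∨ ¬c), u
3. ¬□◇¬(b ∨ ¬c), u
4. ¬(b ∨ ¬c), v
5. ¬b, v
6. c, v
7. ¬◇¬(b ∨ ¬c), w
8. b ∨ ¬c, w
9. ¬c, w
Accessibility: uRu, uRv, uRw, vRv, wRw

Satisfiable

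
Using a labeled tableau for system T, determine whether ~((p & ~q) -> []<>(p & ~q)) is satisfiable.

Satisfiable

1. ~((p & ~q) -> []<>(p & ~q)), u
2. p & ~q, u   [~->-rule on 1]
3. ~[]<>(p & ~q), u   [~->-rule on 1]
4. p, u   [&-rule on 2]
5. ~q, u   [&-rule on 2]
6. ~<>(p & ~q), v   [~[]-rule on 3: fresh world v, uRv]
7. ~(p & ~q), v   [~<>-rule on 6 via vRv]
8. q, v   [~&-rule on 7 (branches; this branch)]
Accessibility: uRu, uRv, vRv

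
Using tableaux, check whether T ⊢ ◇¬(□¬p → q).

Tableau for the negation ¬◇¬(□¬p → q):
1. ¬◇¬(□¬p → q), u
2. □¬p → q, u   [¬◇-rule on 1 via uRu]
3. q, u   [→-rule on 2 (branches; this branch)]
Accessibility: uRu
The negation has an open branch (countermodel exists).

No, not valid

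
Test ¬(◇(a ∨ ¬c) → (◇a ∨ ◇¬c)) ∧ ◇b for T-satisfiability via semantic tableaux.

1. ¬(◇(a ∨ ¬c) → (◇a ∨ ◇¬c)) ∧ ◇b, 0
2. ¬(◇(a ∨ ¬c) → (◇a ∨ ◇¬c)), 0   [∧-rule on 1]
3. ◇b, 0   [∧-rule on 1]
4. ◇(a ∨ ¬c), 0   [¬→-rule on 2]
5. ¬(◇a ∨ ◇¬c), 0   [¬→-rule on 2]
6. ¬◇a, 0   [¬∨-rule on 5]
7. ¬◇¬c, 0   [¬∨-rule on 5]
8. ¬a, 0   [¬◇-rule on 6 via 0R0]
9. c, 0   [¬◇-rule on 7 via 0R0]
10. b, 1   [◇-rule on 3: fresh world 1, 0R1]
11. ¬a, 1   [¬◇-rule on 6 via 0R1]
12. c, 1   [¬◇-rule on 7 via 0R1]
13. a ∨ ¬c, 2   [◇-rule on 4: fresh world 2, 0R2]
14. ¬a, 2   [¬◇-rule on 6 via 0R2]
15. c, 2   [¬◇-rule on 7 via 0R2]
16. ¬c, 2   [∨-rule on 13 (branches; this branch)]
Accessibility: 0R0, 0R1, 0R2, 1R1, 2R2
Branch closes: c and ¬c both at 2.
(One branch shown.) All branches close.

Unsatisfiable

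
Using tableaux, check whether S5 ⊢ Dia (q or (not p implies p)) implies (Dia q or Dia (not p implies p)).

Valid

Tableau for the negation not (Dia (q or (not p implies p)) implies (Dia q or Dia (not p implies p))):
1. not (Dia (q or (not p implies p)) implies (Dia q or Dia (not p implies p))), u
2. Dia (q or (not p implies p)), u   [neg-implies-rule on 1]
3. not (Dia q or Dia (not p implies p)), u   [neg-implies-rule on 1]
4. not Dia q, u   [neg-or-rule on 3]
5. not Dia (not p implies p), u   [neg-or-rule on 3]
6. not q, u   [neg-Dia-rule on 4 via uRu]
7. not (not p implies p), u   [neg-Dia-rule on 5 via uRu]
8. not p, u   [neg-implies-rule on 7]
9. q or (not p implies p), v   [Dia-rule on 2: fresh world v, uRv]
10. not q, v   [neg-Dia-rule on 4 via uRv]
11. not (not p implies p), v   [neg-Dia-rule on 5 via uRv]
12. not p, v   [neg-implies-rule on 11]
13. not p implies p, v   [or-rule on 9 (branches; this branch)]
14. p, v   [implies-rule on 13 (branches; this branch)]
Accessibility: uRu, uRv, vRu, vRv
Branch closes: p and not p both at v.
Every branch of the negation's tableau closes; the branch above is one of them.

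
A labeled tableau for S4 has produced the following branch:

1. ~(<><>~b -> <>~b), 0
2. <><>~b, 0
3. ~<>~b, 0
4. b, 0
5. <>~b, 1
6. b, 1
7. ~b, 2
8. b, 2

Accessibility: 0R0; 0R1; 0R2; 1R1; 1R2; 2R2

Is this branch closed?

Both b and ~b appear at 2.

Yes, closed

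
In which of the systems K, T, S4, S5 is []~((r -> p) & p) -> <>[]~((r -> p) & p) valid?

T, S4, S5

T-tableau for the negation ~([]~((r -> p) & p) -> <>[]~((r -> p) & p)):
1. ~([]~((r -> p) & p) -> <>[]~((r -> p) & p)), 0
2. []~((r -> p) & p), 0
3. ~<>[]~((r -> p) & p), 0
4. ~((r -> p) & p), 0
5. ~[]~((r -> p) & p), 0
6. ~(r -> p), 0
7. r, 0
8. ~p, 0
9. (r -> p) & p, 1
10. r -> p, 1
11. p, 1
12. ~((r -> p) & p), 1
13. ~[]~((r -> p) & p), 1
14. ~(r -> p), 1
15. r, 1
16. ~p, 1
Accessibility: 0R0, 0R1, 1R1
Branch closes: p and ~p both at 1.
Every branch closes (one shown): valid in T, hence also in S4, S5 (every theorem of T is a theorem of S4 and S5).
K-tableau for the negation ~([]~((r -> p) & p) -> <>[]~((r -> p) & p)):
1. ~([]~((r -> p) & p) -> <>[]~((r -> p) & p)), 0
2. []~((r -> p) & p), 0
3. ~<>[]~((r -> p) & p), 0
Complete open branch: countermodel on a K-frame, so not valid in K.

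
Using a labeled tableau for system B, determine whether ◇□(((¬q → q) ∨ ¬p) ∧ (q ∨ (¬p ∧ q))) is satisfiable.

1. ◇□(((¬q → q) ∨ ¬p) ∧ (q ∨ (¬p ∧ q))), u
2. □(((¬q → q) ∨ ¬p) ∧ (q ∨ (¬p ∧ q))), v
3. ((¬q → q) ∨ ¬p) ∧ (q ∨ (¬p ∧ q)), u
4. (¬q → q) ∨ ¬p, u
5. q ∨ (¬p ∧ q), u
6. ((¬q → q) ∨ ¬p) ∧ (q ∨ (¬p ∧ q)), v
7. (¬q → q) ∨ ¬p, v
8. q ∨ (¬p ∧ q), v
9. ¬p, u
10. ¬p ∧ q, u
11. q, u
12. ¬p, v
13. ¬p ∧ q, v
14. q, v
Accessibility: uRu, uRv, vRu, vRv

Satisfiable (open branch found)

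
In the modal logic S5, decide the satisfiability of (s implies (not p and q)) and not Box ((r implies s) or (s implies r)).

1. (s implies (not p and q)) and not Box ((r implies s) or (s implies r)), u
2. s implies (not p and q), u   [and-rule on 1]
3. not Box ((r implies s) or (s implies r)), u   [and-rule on 1]
4. not p and q, u   [implies-rule on 2 (branches; this branch)]
5. not p, u   [and-rule on 4]
6. q, u   [and-rule on 4]
7. not ((r implies s) or (s implies r)), v   [neg-Box-rule on 3: fresh world v, uRv]
8. not (r implies s), v   [neg-or-rule on 7]
9. not (s implies r), v   [neg-or-rule on 7]
10. r, v   [neg-implies-rule on 8]
11. not s, v   [neg-implies-rule on 8]
12. s, v   [neg-implies-rule on 9]
13. not r, v   [neg-implies-rule on 9]
Accessibility: uRu, uRv, vRu, vRv
Branch closes: s and not s both at v.
(One branch shown.) All branches close.

Unsatisfiable (every branch closes)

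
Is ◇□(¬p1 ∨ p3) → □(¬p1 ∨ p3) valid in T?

No, not valid

Tableau for the negation ¬(◇□(¬p1 ∨ p3) → □(¬p1 ∨ p3)):
1. ¬(◇□(¬p1 ∨ p3) → □(¬p1 ∨ p3)), u
2. ◇□(¬p1 ∨ p3), u   [¬→-rule on 1]
3. ¬□(¬p1 ∨ p3), u   [¬→-rule on 1]
4. □(¬p1 ∨ p3), v   [◇-rule on 2: fresh world v, uRv]
5. ¬p1 ∨ p3, v   [□-rule on 4 via vRv]
6. p3, v   [∨-rule on 5 (branches; this branch)]
7. ¬(¬p1 ∨ p3), w   [¬□-rule on 3: fresh world w, uRw]
8. p1, w   [¬∨-rule on 7]
9. ¬p3, w   [¬∨-rule on 7]
Accessibility: uRu, uRv, uRw, vRv, wRw
The negation has an open branch (countermodel exists).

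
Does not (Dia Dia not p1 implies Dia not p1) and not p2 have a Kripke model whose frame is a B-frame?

Yes, satisfiable

1. not (Dia Dia not p1 implies Dia not p1) and not p2, 0
2. not (Dia Dia not p1 implies Dia not p1), 0
3. not p2, 0
4. Dia Dia not p1, 0
5. not Dia not p1, 0
6. p1, 0
7. Dia not p1, 1
8. p1, 1
9. not p1, 2
Accessibility: 0R0, 0R1, 1R0, 1R1, 1R2, 2R1, 2R2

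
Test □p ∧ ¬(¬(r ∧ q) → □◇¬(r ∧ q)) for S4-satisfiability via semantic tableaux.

Satisfiable

1. □p ∧ ¬(¬(r ∧ q) → □◇¬(r ∧ q)), u
2. □p, u   [∧-rule on 1]
3. ¬(¬(r ∧ q) → □◇¬(r ∧ q)), u   [∧-rule on 1]
4. ¬(r ∧ q), u   [¬→-rule on 3]
5. ¬□◇¬(r ∧ q), u   [¬→-rule on 3]
6. p, u   [□-rule on 2 via uRu]
7. ¬q, u   [¬∧-rule on 4 (branches; this branch)]
8. ¬◇¬(r ∧ q), v   [¬□-rule on 5: fresh world v, uRv]
9. p, v   [□-rule on 2 via uRv]
10. r ∧ q, v   [¬◇-rule on 8 via vRv]
11. r, v   [∧-rule on 10]
12. q, v   [∧-rule on 10]
Accessibility: uRu, uRv, vRv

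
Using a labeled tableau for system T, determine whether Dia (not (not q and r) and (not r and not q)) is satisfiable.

1. Dia (not (not q and r) and (not r and not q)), w0
2. not (not q and r) and (not r and not q), w1   [Dia-rule on 1: fresh world w1, w0Rw1]
3. not (not q and r), w1   [and-rule on 2]
4. not r and not q, w1   [and-rule on 2]
5. not r, w1   [and-rule on 4]
6. not q, w1   [and-rule on 4]
Accessibility: w0Rw0, w0Rw1, w1Rw1

Satisfiable (open branch found)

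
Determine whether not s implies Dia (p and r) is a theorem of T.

No, not valid

Tableau for the negation not (not s implies Dia (p and r)):
1. not (not s implies Dia (p and r)), 0
2. not s, 0   [neg-implies-rule on 1]
3. not Dia (p and r), 0   [neg-implies-rule on 1]
4. not (p and r), 0   [neg-Dia-rule on 3 via 0R0]
5. not r, 0   [neg-and-rule on 4 (branches; this branch)]
Accessibility: 0R0
The negation has an open branch (countermodel exists).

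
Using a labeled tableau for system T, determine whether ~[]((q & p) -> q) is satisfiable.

1. ~[]((q & p) -> q), 0
2. ~((q & p) -> q), 1
3. q & p, 1
4. ~q, 1
5. q, 1
6. p, 1
Accessibility: 0R0, 0R1, 1R1
Branch closes: q and ~q both at 1.
Every branch closes; the branch above is one of them.

Unsatisfiable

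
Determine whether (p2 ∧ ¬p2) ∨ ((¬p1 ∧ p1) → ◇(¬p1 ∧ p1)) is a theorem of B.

Tableau for the negation ¬((p2 ∧ ¬p2) ∨ ((¬p1 ∧ p1) → ◇(¬p1 ∧ p1))):
1. ¬((p2 ∧ ¬p2) ∨ ((¬p1 ∧ p1) → ◇(¬p1 ∧ p1))), 0
2. ¬(p2 ∧ ¬p2), 0   [¬∨-rule on 1]
3. ¬((¬p1 ∧ p1) → ◇(¬p1 ∧ p1)), 0   [¬∨-rule on 1]
4. ¬p1 ∧ p1, 0   [¬→-rule on 3]
5. ¬◇(¬p1 ∧ p1), 0   [¬→-rule on 3]
6. ¬p1, 0   [∧-rule on 4]
7. p1, 0   [∧-rule on 4]
Accessibility: 0R0
Branch closes: p1 and ¬p1 both at 0.
All branches of the negation close; one closing branch shown above.

Valid in B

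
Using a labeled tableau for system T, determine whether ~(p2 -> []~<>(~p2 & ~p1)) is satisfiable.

1. ~(p2 -> []~<>(~p2 & ~p1)), 0
2. p2, 0
3. ~[]~<>(~p2 & ~p1), 0
4. <>(~p2 & ~p1), 1
5. ~p2 & ~p1, 2
6. ~p2, 2
7. ~p1, 2
Accessibility: 0R0, 0R1, 1R1, 1R2, 2R2

Satisfiable (open branch found)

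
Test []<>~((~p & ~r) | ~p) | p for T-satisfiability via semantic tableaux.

1. []<>~((~p & ~r) | ~p) | p, u
2. p, u
Accessibility: uRu

Satisfiable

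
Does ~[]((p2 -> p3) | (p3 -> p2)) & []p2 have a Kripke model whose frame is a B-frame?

Unsatisfiable

1. ~[]((p2 -> p3) | (p3 -> p2)) & []p2, w0
2. ~[]((p2 -> p3) | (p3 -> p2)), w0
3. []p2, w0
4. p2, w0
5. ~((p2 -> p3) | (p3 -> p2)), w1
6. ~(p2 -> p3), w1
7. ~(p3 -> p2), w1
8. p2, w1
9. ~p3, w1
10. p3, w1
11. ~p2, w1
Accessibility: w0Rw0, w0Rw1, w1Rw0, w1Rw1
Branch closes: p3 and ~p3 both at w1.
Every branch closes; the branch above is one of them.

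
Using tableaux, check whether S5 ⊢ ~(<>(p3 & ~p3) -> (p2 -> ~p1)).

Tableau for the negation <>(p3 & ~p3) -> (p2 -> ~p1):
1. <>(p3 & ~p3) -> (p2 -> ~p1), w0
2. p2 -> ~p1, w0
3. ~p1, w0
Accessibility: w0Rw0
The negation has an open branch (countermodel exists).

Not valid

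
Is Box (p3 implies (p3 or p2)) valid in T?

Valid in T

Tableau for the negation not Box (p3 implies (p3 or p2)):
1. not Box (p3 implies (p3 or p2)), 0
2. not (p3 implies (p3 or p2)), 1
3. p3, 1
4. not (p3 or p2), 1
5. not p3, 1
6. not p2, 1
Accessibility: 0R0, 0R1, 1R1
Branch closes: p3 and not p3 both at 1.
Every branch of the negation's tableau closes; the branch above is one of them.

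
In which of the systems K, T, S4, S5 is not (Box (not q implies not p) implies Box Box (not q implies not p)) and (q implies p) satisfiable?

K, T

T-tableau for the formula:
1. not (Box (not q implies not p) implies Box Box (not q implies not p)) and (q implies p), w0
2. not (Box (not q implies not p) implies Box Box (not q implies not p)), w0
3. q implies p, w0
4. Box (not q implies not p), w0
5. not Box Box (not q implies not p), w0
6. not q implies not p, w0
7. p, w0
8. q, w0
9. not Box (not q implies not p), w1
10. not q implies not p, w1
11. not p, w1
12. not (not q implies not p), w2
13. not q, w2
14. p, w2
Accessibility: w0Rw0, w0Rw1, w1Rw1, w1Rw2, w2Rw2
Complete open branch: satisfiable in T, hence also in K (this T-model is also a K-model).
S4-tableau for the formula:
1. not (Box (not q implies not p) implies Box Box (not q implies not p)) and (q implies p), w0
2. not (Box (not q implies not p) implies Box Box (not q implies not p)), w0
3. q implies p, w0
4. Box (not q implies not p), w0
5. not Box Box (not q implies not p), w0
6. not q implies not p, w0
7. p, w0
8. q, w0
9. not Box (not q implies not p), w1
10. not q implies not p, w1
11. not p, w1
12. not (not q implies not p), w2
13. not q, w2
14. p, w2
15. not q implies not p, w2
16. not p, w2
Accessibility: w0Rw0, w0Rw1, w0Rw2, w1Rw1, w1Rw2, w2Rw2
Branch closes: p and not p both at w2.
Every branch closes (one shown): unsatisfiable in S4, hence also in S5 (every S5-frame is an S4-frame).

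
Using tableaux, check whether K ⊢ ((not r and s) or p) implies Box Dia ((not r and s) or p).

No, not valid

Tableau for the negation not (((not r and s) or p) implies Box Dia ((not r and s) or p)):
1. not (((not r and s) or p) implies Box Dia ((not r and s) or p)), 0
2. (not r and s) or p, 0
3. not Box Dia ((not r and s) or p), 0
4. p, 0
5. not Dia ((not r and s) or p), 1
Accessibility: 0R1
The negation has an open branch (countermodel exists).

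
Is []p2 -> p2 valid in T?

Tableau for the negation ~([]p2 -> p2):
1. ~([]p2 -> p2), u
2. []p2, u   [~->-rule on 1]
3. ~p2, u   [~->-rule on 1]
4. p2, u   [[]-rule on 2 via uRu]
Accessibility: uRu
Branch closes: p2 and ~p2 both at u.
Every branch of the negation's tableau closes; the branch above is one of them.

Valid in T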